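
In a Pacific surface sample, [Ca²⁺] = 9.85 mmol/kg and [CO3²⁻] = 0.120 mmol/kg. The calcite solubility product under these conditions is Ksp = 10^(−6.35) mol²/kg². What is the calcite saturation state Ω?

Ω = 2.65

Ksp = 10^(−6.35) = 4.467×10^-7
Ω = [Ca²⁺][CO3²⁻]/Ksp = (9.85×10^-3)(0.120×10^-3) / 4.467×10^-7 = 2.65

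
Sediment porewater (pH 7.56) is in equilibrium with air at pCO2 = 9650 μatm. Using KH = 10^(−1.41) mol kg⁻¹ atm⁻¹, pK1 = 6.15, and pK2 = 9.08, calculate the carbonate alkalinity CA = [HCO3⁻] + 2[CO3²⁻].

CA = 10.2 mmol/kg

[CO2*] = KH · pCO2 = 10^(−1.41) × 9650×10^-6 = 3.754×10^-4 mol/kg
α₀ = 1/(1 + K1/[H⁺] + K1K2/[H⁺]²) = 1/(1 + 10^+1.41 + 10^-0.11) = 0.03639
DIC = [CO2*]/α₀ = 3.754×10^-4 / 0.03639 = 10.32 mmol/kg
CA = (α₁ + 2α₂)·DIC = (0.9354 + 2×0.02825) × 10.32 = 10.2 mmol/kg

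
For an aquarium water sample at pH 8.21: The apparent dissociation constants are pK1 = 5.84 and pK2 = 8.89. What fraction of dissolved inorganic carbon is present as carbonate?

α₂ = 0.172

α₂ = 1 / (1 + [H⁺]/K2 + [H⁺]²/(K1K2)) = 1 / (1 + 10^+0.68 + 10^-1.69)
   = 1 / (1 + 4.7863 + 0.020417) = 1/5.8067 = 0.1722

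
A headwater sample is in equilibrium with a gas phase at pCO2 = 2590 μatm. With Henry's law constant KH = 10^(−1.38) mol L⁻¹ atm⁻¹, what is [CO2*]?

[CO2*] = 108 μmol/L

KH = 10^(−1.38) = 4.169×10^-2 mol L⁻¹ atm⁻¹
[CO2*] = KH · pCO2 = 4.169×10^-2 × 2590×10^-6 atm = 1.08×10^-4 mol/L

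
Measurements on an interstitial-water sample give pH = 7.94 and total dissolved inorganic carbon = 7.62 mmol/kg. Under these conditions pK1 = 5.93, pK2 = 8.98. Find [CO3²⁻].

[CO3²⁻] = 0.631 mmol/kg

α₂ = 1 / (1 + [H⁺]/K2 + [H⁺]²/(K1K2)) = 1 / (1 + 10^+1.04 + 10^-0.97)
   = 1 / (1 + 10.965 + 0.10715) = 1/12.072 = 0.08284
[CO3²⁻] = α₂ × DIC = 0.08284 × 7.62 = 0.631 mmol/kg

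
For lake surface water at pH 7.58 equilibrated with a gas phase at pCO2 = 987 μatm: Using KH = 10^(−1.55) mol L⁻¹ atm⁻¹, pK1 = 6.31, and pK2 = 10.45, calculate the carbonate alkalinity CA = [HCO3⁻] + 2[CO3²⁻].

CA = 0.519 mmol/L

[CO2*] = KH · pCO2 = 10^(−1.55) × 987×10^-6 = 2.782×10^-5 mol/L
α₀ = 1/(1 + K1/[H⁺] + K1K2/[H⁺]²) = 1/(1 + 10^+1.27 + 10^-1.60) = 0.05090
DIC = [CO2*]/α₀ = 2.782×10^-5 / 0.05090 = 0.5465 mmol/L
CA = (α₁ + 2α₂)·DIC = (0.9478 + 2×0.001279) × 0.5465 = 0.519 mmol/L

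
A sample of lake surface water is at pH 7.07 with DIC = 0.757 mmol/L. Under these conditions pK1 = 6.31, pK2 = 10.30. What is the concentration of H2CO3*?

[CO2*] = 0.112 mmol/L

α₀ = 1 / (1 + K1/[H⁺] + K1K2/[H⁺]²) = 1 / (1 + 10^+0.76 + 10^-2.47)
   = 1 / (1 + 5.7544 + 0.0033884) = 1/6.7578 = 0.1480
[CO2*] = α₀ × DIC = 0.1480 × 0.757 = 0.112 mmol/L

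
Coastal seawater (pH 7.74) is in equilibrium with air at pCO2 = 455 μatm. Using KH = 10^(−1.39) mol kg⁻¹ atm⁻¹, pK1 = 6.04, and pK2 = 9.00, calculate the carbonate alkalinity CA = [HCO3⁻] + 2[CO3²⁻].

CA = 1.03 mmol/kg

[CO2*] = KH · pCO2 = 10^(−1.39) × 455×10^-6 = 1.854×10^-5 mol/kg
α₀ = 1/(1 + K1/[H⁺] + K1K2/[H⁺]²) = 1/(1 + 10^+1.70 + 10^+0.44) = 0.01856
DIC = [CO2*]/α₀ = 1.854×10^-5 / 0.01856 = 0.9986 mmol/kg
CA = (α₁ + 2α₂)·DIC = (0.9303 + 2×0.05112) × 0.9986 = 1.03 mmol/kg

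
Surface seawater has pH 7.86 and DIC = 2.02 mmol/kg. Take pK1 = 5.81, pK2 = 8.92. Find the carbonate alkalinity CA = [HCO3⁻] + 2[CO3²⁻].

CA = 2.16 mmol/kg

CA = [HCO3⁻] + 2[CO3²⁻] = (α₁ + 2α₂)·DIC
At pH 7.86: [H⁺]/K1 = 10^-2.05 = 0.0089125, K2/[H⁺] = 10^-1.06 = 0.087096
α₁ = 1/(1 + 0.0089125 + 0.087096) = 1/1.0960 = 0.9124; α₂ = α₁·K2/[H⁺] = 0.07947
α₁ + 2α₂ = 1.0713
CA = 1.0713 × 2.02 = 2.16 mmol/kg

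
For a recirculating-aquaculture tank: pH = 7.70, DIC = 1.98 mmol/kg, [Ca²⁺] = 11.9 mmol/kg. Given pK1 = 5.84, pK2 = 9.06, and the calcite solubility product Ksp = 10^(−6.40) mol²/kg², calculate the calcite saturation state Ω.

α₂ = 1 / (1 + [H⁺]/K2 + [H⁺]²/(K1K2)) = 1 / (1 + 10^+1.36 + 10^-0.50)
   = 1 / (1 + 22.909 + 0.31623) = 1/24.225 = 0.04128
[CO3²⁻] = α₂ × DIC = 0.04128 × 1.98 = 0.08173 mmol/kg
Ksp = 10^(−6.40) = 3.981×10^-7
Ω = [Ca²⁺][CO3²⁻]/Ksp = (11.9×10^-3)(8.173×10^-5) / 3.981×10^-7 = 2.44

Ω = 2.44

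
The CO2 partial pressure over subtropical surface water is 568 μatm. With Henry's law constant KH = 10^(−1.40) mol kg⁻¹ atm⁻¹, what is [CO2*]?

KH = 10^(−1.40) = 3.981×10^-2 mol kg⁻¹ atm⁻¹
[CO2*] = KH · pCO2 = 3.981×10^-2 × 568×10^-6 atm = 2.26×10^-5 mol/kg

[CO2*] = 22.6 μmol/kg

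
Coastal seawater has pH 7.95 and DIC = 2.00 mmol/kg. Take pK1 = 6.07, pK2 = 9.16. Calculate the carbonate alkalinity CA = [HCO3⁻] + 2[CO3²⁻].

CA = [HCO3⁻] + 2[CO3²⁻] = (α₁ + 2α₂)·DIC
At pH 7.95: [H⁺]/K1 = 10^-1.88 = 0.013183, K2/[H⁺] = 10^-1.21 = 0.061660
α₁ = 1/(1 + 0.013183 + 0.061660) = 1/1.0748 = 0.9304; α₂ = α₁·K2/[H⁺] = 0.05737
α₁ + 2α₂ = 1.0451
CA = 1.0451 × 2.00 = 2.09 mmol/kg

CA = 2.09 mmol/kg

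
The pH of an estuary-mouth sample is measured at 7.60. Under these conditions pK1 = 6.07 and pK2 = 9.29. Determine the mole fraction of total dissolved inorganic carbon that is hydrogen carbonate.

α₁ = 1 / (1 + [H⁺]/K1 + K2/[H⁺]) = 1 / (1 + 10^-1.53 + 10^-1.69)
   = 1 / (1 + 0.029512 + 0.020417) = 1/1.0499 = 0.9524

α₁ = 0.952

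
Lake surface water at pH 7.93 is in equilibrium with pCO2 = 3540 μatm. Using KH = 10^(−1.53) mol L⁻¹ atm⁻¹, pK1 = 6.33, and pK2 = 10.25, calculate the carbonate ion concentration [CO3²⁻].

[CO3²⁻] = 19.9 μmol/L

[CO2*] = KH · pCO2 = 10^(−1.53) × 3540×10^-6 = 1.045×10^-4 mol/L
α₀ = 1/(1 + K1/[H⁺] + K1K2/[H⁺]²) = 1/(1 + 10^+1.60 + 10^-0.72) = 0.02439
DIC = [CO2*]/α₀ = 1.045×10^-4 / 0.02439 = 4.284 mmol/L
[CO3²⁻] = α₂·DIC; α₂ = 0.004647, so [CO3²⁻] = 0.004647 × 4.284 = 0.0199 mmol/L = 19.9 μmol/L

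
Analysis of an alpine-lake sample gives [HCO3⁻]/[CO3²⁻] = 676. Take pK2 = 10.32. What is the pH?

pH = 7.49

From K2 = [H⁺][CO3²⁻]/[HCO3⁻]:  pH = pK2 − log₁₀([HCO3⁻]/[CO3²⁻])
log₁₀(676) = +2.830
pH = 10.32 − (+2.830) = 7.49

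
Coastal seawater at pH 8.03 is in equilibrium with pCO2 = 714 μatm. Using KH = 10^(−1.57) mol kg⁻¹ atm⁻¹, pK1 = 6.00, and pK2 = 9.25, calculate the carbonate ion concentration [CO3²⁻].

[CO3²⁻] = 0.124 mmol/kg

[CO2*] = KH · pCO2 = 10^(−1.57) × 714×10^-6 = 1.922×10^-5 mol/kg
α₀ = 1/(1 + K1/[H⁺] + K1K2/[H⁺]²) = 1/(1 + 10^+2.03 + 10^+0.81) = 0.008725
DIC = [CO2*]/α₀ = 1.922×10^-5 / 0.008725 = 2.202 mmol/kg
[CO3²⁻] = α₂·DIC; α₂ = 0.05634, so [CO3²⁻] = 0.05634 × 2.202 = 0.124 mmol/kg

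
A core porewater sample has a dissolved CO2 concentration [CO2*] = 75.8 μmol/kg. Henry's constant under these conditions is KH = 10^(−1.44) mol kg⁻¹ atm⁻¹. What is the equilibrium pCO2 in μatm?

KH = 10^(−1.44) = 3.631×10^-2 mol kg⁻¹ atm⁻¹
pCO2 = [CO2*]/KH = 75.8×10^-6 / 3.631×10^-2 = 2.09×10^-3 atm = 2090 μatm

pCO2 = 2090 μatm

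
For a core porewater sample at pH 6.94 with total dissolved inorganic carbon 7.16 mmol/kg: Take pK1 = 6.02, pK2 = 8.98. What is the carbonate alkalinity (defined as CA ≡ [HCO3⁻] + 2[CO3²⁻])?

CA = 6.46 mmol/kg

CA = [HCO3⁻] + 2[CO3²⁻] = (α₁ + 2α₂)·DIC
At pH 6.94: [H⁺]/K1 = 10^-0.92 = 0.12023, K2/[H⁺] = 10^-2.04 = 0.0091201
α₁ = 1/(1 + 0.12023 + 0.0091201) = 1/1.1293 = 0.8855; α₂ = α₁·K2/[H⁺] = 0.008076
α₁ + 2α₂ = 0.9016
CA = 0.9016 × 7.16 = 6.46 mmol/kg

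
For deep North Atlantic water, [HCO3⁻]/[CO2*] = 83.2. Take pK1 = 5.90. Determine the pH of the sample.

pH = 7.82

From K1 = [H⁺][HCO3⁻]/[CO2*]:  pH = pK1 + log₁₀([HCO3⁻]/[CO2*])
log₁₀(83.2) = +1.920
pH = 5.90 + (+1.920) = 7.82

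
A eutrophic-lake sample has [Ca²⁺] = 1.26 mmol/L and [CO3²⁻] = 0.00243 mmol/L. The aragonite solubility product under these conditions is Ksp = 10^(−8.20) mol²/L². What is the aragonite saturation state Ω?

Ksp = 10^(−8.20) = 6.310×10^-9
Ω = [Ca²⁺][CO3²⁻]/Ksp = (1.26×10^-3)(0.00243×10^-3) / 6.310×10^-9 = 0.485

Ω = 0.485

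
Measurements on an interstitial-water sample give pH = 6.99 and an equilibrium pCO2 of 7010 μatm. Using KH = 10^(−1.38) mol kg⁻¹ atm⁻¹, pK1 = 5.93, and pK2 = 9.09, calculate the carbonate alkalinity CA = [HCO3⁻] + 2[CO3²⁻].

[CO2*] = KH · pCO2 = 10^(−1.38) × 7010×10^-6 = 2.922×10^-4 mol/kg
α₀ = 1/(1 + K1/[H⁺] + K1K2/[H⁺]²) = 1/(1 + 10^+1.06 + 10^-1.04) = 0.07954
DIC = [CO2*]/α₀ = 2.922×10^-4 / 0.07954 = 3.674 mmol/kg
CA = (α₁ + 2α₂)·DIC = (0.9132 + 2×0.007254) × 3.674 = 3.41 mmol/kg

CA = 3.41 mmol/kg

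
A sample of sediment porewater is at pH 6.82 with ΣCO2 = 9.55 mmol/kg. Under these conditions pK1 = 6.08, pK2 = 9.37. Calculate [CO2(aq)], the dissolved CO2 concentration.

α₀ = 1 / (1 + K1/[H⁺] + K1K2/[H⁺]²) = 1 / (1 + 10^+0.74 + 10^-1.81)
   = 1 / (1 + 5.4954 + 0.015488) = 1/6.5109 = 0.1536
[CO2*] = α₀ × DIC = 0.1536 × 9.55 = 1.47 mmol/kg

[CO2*] = 1.47 mmol/kg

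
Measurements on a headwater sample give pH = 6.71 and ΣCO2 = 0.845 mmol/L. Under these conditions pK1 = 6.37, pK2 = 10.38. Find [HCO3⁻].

[HCO3⁻] = 0.580 mmol/L

α₁ = 1 / (1 + [H⁺]/K1 + K2/[H⁺]) = 1 / (1 + 10^-0.34 + 10^-3.67)
   = 1 / (1 + 0.45709 + 0.00021380) = 1/1.4573 = 0.6862
[HCO3⁻] = α₁ × DIC = 0.6862 × 0.845 = 0.580 mmol/L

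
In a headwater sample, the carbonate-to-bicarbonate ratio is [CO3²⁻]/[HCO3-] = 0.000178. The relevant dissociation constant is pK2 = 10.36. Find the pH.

From K2 = [H⁺][CO3²⁻]/[HCO3-]:  pH = pK2 + log₁₀([CO3²⁻]/[HCO3-])
log₁₀(0.000178) = -3.750
pH = 10.36 + (-3.750) = 6.61

pH = 6.61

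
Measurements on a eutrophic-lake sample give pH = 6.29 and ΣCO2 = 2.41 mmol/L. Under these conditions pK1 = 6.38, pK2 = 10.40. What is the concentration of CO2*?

[CO2*] = 1.33 mmol/L

α₀ = 1 / (1 + K1/[H⁺] + K1K2/[H⁺]²) = 1 / (1 + 10^-0.09 + 10^-4.20)
   = 1 / (1 + 0.81283 + 6.3096×10^-5) = 1/1.8129 = 0.5516
[CO2*] = α₀ × DIC = 0.5516 × 2.41 = 1.33 mmol/L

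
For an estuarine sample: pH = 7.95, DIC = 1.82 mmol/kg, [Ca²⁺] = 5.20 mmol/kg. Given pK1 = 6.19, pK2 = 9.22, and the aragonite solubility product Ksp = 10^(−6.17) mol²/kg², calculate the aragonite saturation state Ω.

α₂ = 1 / (1 + [H⁺]/K2 + [H⁺]²/(K1K2)) = 1 / (1 + 10^+1.27 + 10^-0.49)
   = 1 / (1 + 18.621 + 0.32359) = 1/19.944 = 0.05014
[CO3²⁻] = α₂ × DIC = 0.05014 × 1.82 = 0.09125 mmol/kg
Ksp = 10^(−6.17) = 6.761×10^-7
Ω = [Ca²⁺][CO3²⁻]/Ksp = (5.20×10^-3)(9.125×10^-5) / 6.761×10^-7 = 0.702

Ω = 0.702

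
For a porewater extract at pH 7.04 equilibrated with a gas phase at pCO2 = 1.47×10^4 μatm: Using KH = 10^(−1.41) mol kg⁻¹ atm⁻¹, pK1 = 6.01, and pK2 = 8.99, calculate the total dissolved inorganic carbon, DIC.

[CO2*] = KH · pCO2 = 10^(−1.41) × 1.47×10^4×10^-6 = 5.719×10^-4 mol/kg
α₀ = 1/(1 + K1/[H⁺] + K1K2/[H⁺]²) = 1/(1 + 10^+1.03 + 10^-0.92) = 0.08449
DIC = [CO2*]/α₀ = 5.719×10^-4 / 0.08449 = 6.77 mmol/kg

DIC = 6.77 mmol/kg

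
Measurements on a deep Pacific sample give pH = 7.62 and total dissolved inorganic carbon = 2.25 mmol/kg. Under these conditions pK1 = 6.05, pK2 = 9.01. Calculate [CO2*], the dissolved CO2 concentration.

α₀ = 1 / (1 + K1/[H⁺] + K1K2/[H⁺]²) = 1 / (1 + 10^+1.57 + 10^+0.18)
   = 1 / (1 + 37.154 + 1.5136) = 1/39.667 = 0.02521
[CO2*] = α₀ × DIC = 0.02521 × 2.25 = 0.0567 mmol/kg

[CO2*] = 0.0567 mmol/kg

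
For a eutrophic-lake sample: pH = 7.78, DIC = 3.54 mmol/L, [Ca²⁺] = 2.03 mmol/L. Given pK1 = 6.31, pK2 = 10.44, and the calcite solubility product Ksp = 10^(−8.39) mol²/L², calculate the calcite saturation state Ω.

α₂ = 1 / (1 + [H⁺]/K2 + [H⁺]²/(K1K2)) = 1 / (1 + 10^+2.66 + 10^+1.19)
   = 1 / (1 + 457.09 + 15.488) = 1/473.58 = 0.002112
[CO3²⁻] = α₂ × DIC = 0.002112 × 3.54 = 0.007475 mmol/L = 7.475 μmol/L
Ksp = 10^(−8.39) = 4.074×10^-9
Ω = [Ca²⁺][CO3²⁻]/Ksp = (2.03×10^-3)(7.475×10^-6) / 4.074×10^-9 = 3.72

Ω = 3.72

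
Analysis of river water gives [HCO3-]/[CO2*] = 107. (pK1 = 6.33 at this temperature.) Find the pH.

pH = 8.36

From K1 = [H⁺][HCO3-]/[CO2*]:  pH = pK1 + log₁₀([HCO3-]/[CO2*])
log₁₀(107) = +2.029
pH = 6.33 + (+2.029) = 8.36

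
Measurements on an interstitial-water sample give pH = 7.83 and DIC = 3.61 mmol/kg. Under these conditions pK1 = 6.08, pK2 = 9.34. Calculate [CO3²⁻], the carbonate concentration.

α₂ = 1 / (1 + [H⁺]/K2 + [H⁺]²/(K1K2)) = 1 / (1 + 10^+1.51 + 10^-0.24)
   = 1 / (1 + 32.359 + 0.57544) = 1/33.935 = 0.02947
[CO3²⁻] = α₂ × DIC = 0.02947 × 3.61 = 0.106 mmol/kg

[CO3²⁻] = 0.106 mmol/kg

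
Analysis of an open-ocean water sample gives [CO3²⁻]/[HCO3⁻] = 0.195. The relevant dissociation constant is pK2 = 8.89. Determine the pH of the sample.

From K2 = [H⁺][CO3²⁻]/[HCO3⁻]:  pH = pK2 + log₁₀([CO3²⁻]/[HCO3⁻])
log₁₀(0.195) = -0.710
pH = 8.89 + (-0.710) = 8.18

pH = 8.18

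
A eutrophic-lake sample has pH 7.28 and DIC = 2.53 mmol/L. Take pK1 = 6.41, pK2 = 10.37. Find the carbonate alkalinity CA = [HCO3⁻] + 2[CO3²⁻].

CA = 2.23 mmol/L

CA = [HCO3⁻] + 2[CO3²⁻] = (α₁ + 2α₂)·DIC
At pH 7.28: [H⁺]/K1 = 10^-0.87 = 0.13490, K2/[H⁺] = 10^-3.09 = 0.00081283
α₁ = 1/(1 + 0.13490 + 0.00081283) = 1/1.1357 = 0.8805; α₂ = α₁·K2/[H⁺] = 0.0007157
α₁ + 2α₂ = 0.8819
CA = 0.8819 × 2.53 = 2.23 mmol/L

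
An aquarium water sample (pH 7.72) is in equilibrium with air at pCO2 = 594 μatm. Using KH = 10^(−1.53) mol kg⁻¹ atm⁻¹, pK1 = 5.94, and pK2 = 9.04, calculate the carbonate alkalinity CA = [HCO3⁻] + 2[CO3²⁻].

[CO2*] = KH · pCO2 = 10^(−1.53) × 594×10^-6 = 1.753×10^-5 mol/kg
α₀ = 1/(1 + K1/[H⁺] + K1K2/[H⁺]²) = 1/(1 + 10^+1.78 + 10^+0.46) = 0.01559
DIC = [CO2*]/α₀ = 1.753×10^-5 / 0.01559 = 1.124 mmol/kg
CA = (α₁ + 2α₂)·DIC = (0.9394 + 2×0.04496) × 1.124 = 1.16 mmol/kg

CA = 1.16 mmol/kg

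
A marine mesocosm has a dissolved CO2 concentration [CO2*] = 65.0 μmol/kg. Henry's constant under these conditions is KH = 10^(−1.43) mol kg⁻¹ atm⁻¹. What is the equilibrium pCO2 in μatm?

KH = 10^(−1.43) = 3.715×10^-2 mol kg⁻¹ atm⁻¹
pCO2 = [CO2*]/KH = 65.0×10^-6 / 3.715×10^-2 = 1.75×10^-3 atm = 1750 μatm

pCO2 = 1750 μatm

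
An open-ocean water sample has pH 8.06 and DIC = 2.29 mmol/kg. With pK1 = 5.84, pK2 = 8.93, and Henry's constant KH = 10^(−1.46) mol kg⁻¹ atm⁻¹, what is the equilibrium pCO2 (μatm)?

pCO2 = 349 μatm

α₀ = 1 / (1 + K1/[H⁺] + K1K2/[H⁺]²) = 1 / (1 + 10^+2.22 + 10^+1.35)
   = 1 / (1 + 165.96 + 22.387) = 1/189.35 = 0.005281
[CO2*] = α₀ × DIC = 0.005281 × 2.29 = 0.01209 mmol/kg = 12.09 μmol/kg
pCO2 = [CO2*]/KH = 1.209×10^-5 / 3.467×10^-2 = 349 μatm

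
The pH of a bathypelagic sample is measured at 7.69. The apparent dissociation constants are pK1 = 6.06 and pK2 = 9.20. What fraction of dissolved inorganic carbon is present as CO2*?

α₀ = 0.0222

α₀ = 1 / (1 + K1/[H⁺] + K1K2/[H⁺]²) = 1 / (1 + 10^+1.63 + 10^+0.12)
   = 1 / (1 + 42.658 + 1.3183) = 1/44.976 = 0.02223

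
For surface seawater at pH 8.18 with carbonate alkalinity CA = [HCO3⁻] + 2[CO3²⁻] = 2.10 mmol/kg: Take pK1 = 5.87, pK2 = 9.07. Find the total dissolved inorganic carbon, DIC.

DIC = 1.89 mmol/kg

CA = [HCO3⁻] + 2[CO3²⁻] = (α₁ + 2α₂)·DIC
At pH 8.18: [H⁺]/K1 = 10^-2.31 = 0.0048978, K2/[H⁺] = 10^-0.89 = 0.12882
α₁ = 1/(1 + 0.0048978 + 0.12882) = 1/1.1337 = 0.8820; α₂ = α₁·K2/[H⁺] = 0.1136
α₁ + 2α₂ = 1.1093
DIC = CA / (α₁ + 2α₂) = 2.10 / 1.1093 = 1.89 mmol/kg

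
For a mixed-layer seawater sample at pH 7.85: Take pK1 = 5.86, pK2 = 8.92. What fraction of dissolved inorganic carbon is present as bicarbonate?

α₁ = 0.913

α₁ = 1 / (1 + [H⁺]/K1 + K2/[H⁺]) = 1 / (1 + 10^-1.99 + 10^-1.07)
   = 1 / (1 + 0.010233 + 0.085114) = 1/1.0953 = 0.9130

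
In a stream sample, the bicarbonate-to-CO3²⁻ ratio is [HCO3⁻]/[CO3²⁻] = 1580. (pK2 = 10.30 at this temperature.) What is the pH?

pH = 7.10

From K2 = [H⁺][CO3²⁻]/[HCO3⁻]:  pH = pK2 − log₁₀([HCO3⁻]/[CO3²⁻])
log₁₀(1580) = +3.199
pH = 10.30 − (+3.199) = 7.10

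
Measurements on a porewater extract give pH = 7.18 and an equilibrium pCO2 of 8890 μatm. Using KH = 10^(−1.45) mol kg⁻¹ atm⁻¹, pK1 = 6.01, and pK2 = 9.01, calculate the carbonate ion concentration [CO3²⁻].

[CO2*] = KH · pCO2 = 10^(−1.45) × 8890×10^-6 = 3.154×10^-4 mol/kg
α₀ = 1/(1 + K1/[H⁺] + K1K2/[H⁺]²) = 1/(1 + 10^+1.17 + 10^-0.66) = 0.06246
DIC = [CO2*]/α₀ = 3.154×10^-4 / 0.06246 = 5.050 mmol/kg
[CO3²⁻] = α₂·DIC; α₂ = 0.01367, so [CO3²⁻] = 0.01367 × 5.050 = 0.0690 mmol/kg

[CO3²⁻] = 0.0690 mmol/kg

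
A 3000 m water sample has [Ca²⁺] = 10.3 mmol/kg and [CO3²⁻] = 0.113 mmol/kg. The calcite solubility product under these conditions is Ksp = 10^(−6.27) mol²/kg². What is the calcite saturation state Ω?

Ω = 2.17

Ksp = 10^(−6.27) = 5.370×10^-7
Ω = [Ca²⁺][CO3²⁻]/Ksp = (10.3×10^-3)(0.113×10^-3) / 5.370×10^-7 = 2.17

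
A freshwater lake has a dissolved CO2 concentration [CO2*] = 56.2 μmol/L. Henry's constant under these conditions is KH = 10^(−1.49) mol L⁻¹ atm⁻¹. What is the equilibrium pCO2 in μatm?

KH = 10^(−1.49) = 3.236×10^-2 mol L⁻¹ atm⁻¹
pCO2 = [CO2*]/KH = 56.2×10^-6 / 3.236×10^-2 = 1.74×10^-3 atm = 1740 μatm

pCO2 = 1740 μatm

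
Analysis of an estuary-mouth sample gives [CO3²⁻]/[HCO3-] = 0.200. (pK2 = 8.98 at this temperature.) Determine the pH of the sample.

From K2 = [H⁺][CO3²⁻]/[HCO3-]:  pH = pK2 + log₁₀([CO3²⁻]/[HCO3-])
log₁₀(0.200) = -0.699
pH = 8.98 + (-0.699) = 8.28

pH = 8.28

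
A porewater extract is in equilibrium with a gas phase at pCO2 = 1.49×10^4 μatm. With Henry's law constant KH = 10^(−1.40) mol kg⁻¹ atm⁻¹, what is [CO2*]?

KH = 10^(−1.40) = 3.981×10^-2 mol kg⁻¹ atm⁻¹
[CO2*] = KH · pCO2 = 3.981×10^-2 × 1.49×10^4×10^-6 atm = 5.93×10^-4 mol/kg

[CO2*] = 593 μmol/kg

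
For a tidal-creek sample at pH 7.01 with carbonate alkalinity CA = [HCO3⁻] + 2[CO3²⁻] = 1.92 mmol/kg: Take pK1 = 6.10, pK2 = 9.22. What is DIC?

CA = [HCO3⁻] + 2[CO3²⁻] = (α₁ + 2α₂)·DIC
At pH 7.01: [H⁺]/K1 = 10^-0.91 = 0.12303, K2/[H⁺] = 10^-2.21 = 0.0061660
α₁ = 1/(1 + 0.12303 + 0.0061660) = 1/1.1292 = 0.8856; α₂ = α₁·K2/[H⁺] = 0.005460
α₁ + 2α₂ = 0.8965
DIC = CA / (α₁ + 2α₂) = 1.92 / 0.8965 = 2.14 mmol/kg

DIC = 2.14 mmol/kg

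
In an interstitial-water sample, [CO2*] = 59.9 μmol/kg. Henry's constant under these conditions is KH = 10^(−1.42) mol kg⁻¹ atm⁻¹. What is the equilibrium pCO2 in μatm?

pCO2 = 1580 μatm

KH = 10^(−1.42) = 3.802×10^-2 mol kg⁻¹ atm⁻¹
pCO2 = [CO2*]/KH = 59.9×10^-6 / 3.802×10^-2 = 1.58×10^-3 atm = 1580 μatm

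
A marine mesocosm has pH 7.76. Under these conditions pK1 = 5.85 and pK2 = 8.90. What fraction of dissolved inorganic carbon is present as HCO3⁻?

α₁ = 1 / (1 + [H⁺]/K1 + K2/[H⁺]) = 1 / (1 + 10^-1.91 + 10^-1.14)
   = 1 / (1 + 0.012303 + 0.072444) = 1/1.0847 = 0.9219

α₁ = 0.922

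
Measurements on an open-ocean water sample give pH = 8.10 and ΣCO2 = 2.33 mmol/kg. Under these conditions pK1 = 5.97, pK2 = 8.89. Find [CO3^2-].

[CO3²⁻] = 0.323 mmol/kg

α₂ = 1 / (1 + [H⁺]/K2 + [H⁺]²/(K1K2)) = 1 / (1 + 10^+0.79 + 10^-1.34)
   = 1 / (1 + 6.1660 + 0.045709) = 1/7.2117 = 0.1387
[CO3²⁻] = α₂ × DIC = 0.1387 × 2.33 = 0.323 mmol/kg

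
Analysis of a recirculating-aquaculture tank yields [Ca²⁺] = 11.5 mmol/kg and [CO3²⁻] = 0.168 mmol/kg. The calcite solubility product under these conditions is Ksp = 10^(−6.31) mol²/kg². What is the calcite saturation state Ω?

Ω = 3.94

Ksp = 10^(−6.31) = 4.898×10^-7
Ω = [Ca²⁺][CO3²⁻]/Ksp = (11.5×10^-3)(0.168×10^-3) / 4.898×10^-7 = 3.94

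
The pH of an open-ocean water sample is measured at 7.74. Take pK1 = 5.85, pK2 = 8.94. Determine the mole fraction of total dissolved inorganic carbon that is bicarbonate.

α₁ = 0.929

α₁ = 1 / (1 + [H⁺]/K1 + K2/[H⁺]) = 1 / (1 + 10^-1.89 + 10^-1.20)
   = 1 / (1 + 0.012882 + 0.063096) = 1/1.0760 = 0.9294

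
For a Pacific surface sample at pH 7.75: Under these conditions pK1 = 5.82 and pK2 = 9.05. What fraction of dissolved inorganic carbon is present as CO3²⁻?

α₂ = 0.0472

α₂ = 1 / (1 + [H⁺]/K2 + [H⁺]²/(K1K2)) = 1 / (1 + 10^+1.30 + 10^-0.63)
   = 1 / (1 + 19.953 + 0.23442) = 1/21.187 = 0.04720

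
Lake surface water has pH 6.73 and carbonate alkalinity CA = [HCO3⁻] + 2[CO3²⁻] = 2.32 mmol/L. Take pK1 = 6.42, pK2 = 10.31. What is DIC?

CA = [HCO3⁻] + 2[CO3²⁻] = (α₁ + 2α₂)·DIC
At pH 6.73: [H⁺]/K1 = 10^-0.31 = 0.48978, K2/[H⁺] = 10^-3.58 = 0.00026303
α₁ = 1/(1 + 0.48978 + 0.00026303) = 1/1.4900 = 0.6711; α₂ = α₁·K2/[H⁺] = 0.0001765
α₁ + 2α₂ = 0.6715
DIC = CA / (α₁ + 2α₂) = 2.32 / 0.6715 = 3.46 mmol/L

DIC = 3.46 mmol/L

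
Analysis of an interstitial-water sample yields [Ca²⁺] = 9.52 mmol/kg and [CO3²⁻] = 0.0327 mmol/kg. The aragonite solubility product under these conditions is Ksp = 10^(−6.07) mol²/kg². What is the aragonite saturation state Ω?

Ksp = 10^(−6.07) = 8.511×10^-7
Ω = [Ca²⁺][CO3²⁻]/Ksp = (9.52×10^-3)(0.0327×10^-3) / 8.511×10^-7 = 0.366

Ω = 0.366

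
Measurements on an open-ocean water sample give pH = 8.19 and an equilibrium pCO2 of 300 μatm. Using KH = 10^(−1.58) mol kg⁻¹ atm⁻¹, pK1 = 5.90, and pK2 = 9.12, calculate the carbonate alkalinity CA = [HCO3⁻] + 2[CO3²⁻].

[CO2*] = KH · pCO2 = 10^(−1.58) × 300×10^-6 = 7.891×10^-6 mol/kg
α₀ = 1/(1 + K1/[H⁺] + K1K2/[H⁺]²) = 1/(1 + 10^+2.29 + 10^+1.36) = 0.004568
DIC = [CO2*]/α₀ = 7.891×10^-6 / 0.004568 = 1.727 mmol/kg
CA = (α₁ + 2α₂)·DIC = (0.8908 + 2×0.1047) × 1.727 = 1.90 mmol/kg

CA = 1.90 mmol/kg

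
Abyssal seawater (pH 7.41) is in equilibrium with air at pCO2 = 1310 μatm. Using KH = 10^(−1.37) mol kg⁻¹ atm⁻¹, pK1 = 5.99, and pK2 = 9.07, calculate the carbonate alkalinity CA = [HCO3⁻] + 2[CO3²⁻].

CA = 1.53 mmol/kg

[CO2*] = KH · pCO2 = 10^(−1.37) × 1310×10^-6 = 5.588×10^-5 mol/kg
α₀ = 1/(1 + K1/[H⁺] + K1K2/[H⁺]²) = 1/(1 + 10^+1.42 + 10^-0.24) = 0.03587
DIC = [CO2*]/α₀ = 5.588×10^-5 / 0.03587 = 1.558 mmol/kg
CA = (α₁ + 2α₂)·DIC = (0.9435 + 2×0.02064) × 1.558 = 1.53 mmol/kg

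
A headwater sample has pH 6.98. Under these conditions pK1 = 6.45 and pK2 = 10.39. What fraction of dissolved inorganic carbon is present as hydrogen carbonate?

α₁ = 0.772

α₁ = 1 / (1 + [H⁺]/K1 + K2/[H⁺]) = 1 / (1 + 10^-0.53 + 10^-3.41)
   = 1 / (1 + 0.29512 + 0.00038905) = 1/1.2955 = 0.7719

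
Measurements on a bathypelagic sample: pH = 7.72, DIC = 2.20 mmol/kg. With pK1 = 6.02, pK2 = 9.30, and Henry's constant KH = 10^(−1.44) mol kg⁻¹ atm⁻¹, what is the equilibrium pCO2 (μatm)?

pCO2 = 1160 μatm

α₀ = 1 / (1 + K1/[H⁺] + K1K2/[H⁺]²) = 1 / (1 + 10^+1.70 + 10^+0.12)
   = 1 / (1 + 50.119 + 1.3183) = 1/52.437 = 0.01907
[CO2*] = α₀ × DIC = 0.01907 × 2.20 = 0.04196 mmol/kg
pCO2 = [CO2*]/KH = 4.196×10^-5 / 3.631×10^-2 = 1160 μatm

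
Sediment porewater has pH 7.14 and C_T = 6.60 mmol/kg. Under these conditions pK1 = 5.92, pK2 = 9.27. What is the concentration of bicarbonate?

[HCO3⁻] = 6.18 mmol/kg

α₁ = 1 / (1 + [H⁺]/K1 + K2/[H⁺]) = 1 / (1 + 10^-1.22 + 10^-2.13)
   = 1 / (1 + 0.060256 + 0.0074131) = 1/1.0677 = 0.9366
[HCO3⁻] = α₁ × DIC = 0.9366 × 6.60 = 6.18 mmol/kg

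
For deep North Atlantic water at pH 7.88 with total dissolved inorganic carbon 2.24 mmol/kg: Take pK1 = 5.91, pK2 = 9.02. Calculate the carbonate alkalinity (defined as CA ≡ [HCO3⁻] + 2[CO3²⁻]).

CA = [HCO3⁻] + 2[CO3²⁻] = (α₁ + 2α₂)·DIC
At pH 7.88: [H⁺]/K1 = 10^-1.97 = 0.010715, K2/[H⁺] = 10^-1.14 = 0.072444
α₁ = 1/(1 + 0.010715 + 0.072444) = 1/1.0832 = 0.9232; α₂ = α₁·K2/[H⁺] = 0.06688
α₁ + 2α₂ = 1.0570
CA = 1.0570 × 2.24 = 2.37 mmol/kg

CA = 2.37 mmol/kg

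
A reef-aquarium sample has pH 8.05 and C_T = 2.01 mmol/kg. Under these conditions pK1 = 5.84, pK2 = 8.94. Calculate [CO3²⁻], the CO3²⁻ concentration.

α₂ = 1 / (1 + [H⁺]/K2 + [H⁺]²/(K1K2)) = 1 / (1 + 10^+0.89 + 10^-1.32)
   = 1 / (1 + 7.7625 + 0.047863) = 1/8.8103 = 0.1135
[CO3²⁻] = α₂ × DIC = 0.1135 × 2.01 = 0.228 mmol/kg

[CO3²⁻] = 0.228 mmol/kg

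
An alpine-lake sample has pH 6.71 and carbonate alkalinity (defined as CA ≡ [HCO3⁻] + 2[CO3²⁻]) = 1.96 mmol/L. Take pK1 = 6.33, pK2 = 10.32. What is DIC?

DIC = 2.78 mmol/L

CA = [HCO3⁻] + 2[CO3²⁻] = (α₁ + 2α₂)·DIC
At pH 6.71: [H⁺]/K1 = 10^-0.38 = 0.41687, K2/[H⁺] = 10^-3.61 = 0.00024547
α₁ = 1/(1 + 0.41687 + 0.00024547) = 1/1.4171 = 0.7057; α₂ = α₁·K2/[H⁺] = 0.0001732
α₁ + 2α₂ = 0.7060
DIC = CA / (α₁ + 2α₂) = 1.96 / 0.7060 = 2.78 mmol/L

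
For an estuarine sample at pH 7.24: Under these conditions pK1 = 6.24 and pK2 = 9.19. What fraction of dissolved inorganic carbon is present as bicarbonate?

α₁ = 1 / (1 + [H⁺]/K1 + K2/[H⁺]) = 1 / (1 + 10^-1.00 + 10^-1.95)
   = 1 / (1 + 0.10000 + 0.011220) = 1/1.1112 = 0.8999

α₁ = 0.900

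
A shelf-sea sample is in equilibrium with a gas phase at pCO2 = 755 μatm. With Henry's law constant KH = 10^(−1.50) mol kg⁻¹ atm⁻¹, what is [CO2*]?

KH = 10^(−1.50) = 3.162×10^-2 mol kg⁻¹ atm⁻¹
[CO2*] = KH · pCO2 = 3.162×10^-2 × 755×10^-6 atm = 2.39×10^-5 mol/kg

[CO2*] = 23.9 μmol/kg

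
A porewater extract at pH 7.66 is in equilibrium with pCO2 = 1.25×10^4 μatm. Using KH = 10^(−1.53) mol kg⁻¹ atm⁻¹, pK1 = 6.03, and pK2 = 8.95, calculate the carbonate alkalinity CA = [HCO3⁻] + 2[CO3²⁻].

[CO2*] = KH · pCO2 = 10^(−1.53) × 1.25×10^4×10^-6 = 3.689×10^-4 mol/kg
α₀ = 1/(1 + K1/[H⁺] + K1K2/[H⁺]²) = 1/(1 + 10^+1.63 + 10^+0.34) = 0.02181
DIC = [CO2*]/α₀ = 3.689×10^-4 / 0.02181 = 16.91 mmol/kg
CA = (α₁ + 2α₂)·DIC = (0.9305 + 2×0.04772) × 16.91 = 17.4 mmol/kg

CA = 17.4 mmol/kg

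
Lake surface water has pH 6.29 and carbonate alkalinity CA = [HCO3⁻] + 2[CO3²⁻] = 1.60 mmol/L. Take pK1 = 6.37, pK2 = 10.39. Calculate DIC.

DIC = 3.52 mmol/L

CA = [HCO3⁻] + 2[CO3²⁻] = (α₁ + 2α₂)·DIC
At pH 6.29: [H⁺]/K1 = 10^0.08 = 1.2023, K2/[H⁺] = 10^-4.10 = 7.9433×10^-5
α₁ = 1/(1 + 1.2023 + 7.9433×10^-5) = 1/2.2023 = 0.4541; α₂ = α₁·K2/[H⁺] = 3.607×10^-5
α₁ + 2α₂ = 0.4541
DIC = CA / (α₁ + 2α₂) = 1.60 / 0.4541 = 3.52 mmol/L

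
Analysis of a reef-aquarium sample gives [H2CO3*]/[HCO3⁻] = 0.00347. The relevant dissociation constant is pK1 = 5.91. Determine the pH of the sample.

From K1 = [H⁺][HCO3⁻]/[H2CO3*]:  pH = pK1 − log₁₀([H2CO3*]/[HCO3⁻])
log₁₀(0.00347) = -2.460
pH = 5.91 − (-2.460) = 8.37

pH = 8.37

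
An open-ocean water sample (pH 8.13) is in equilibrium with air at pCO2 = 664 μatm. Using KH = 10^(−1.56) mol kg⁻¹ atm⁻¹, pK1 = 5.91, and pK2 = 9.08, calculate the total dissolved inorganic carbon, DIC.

DIC = 3.39 mmol/kg

[CO2*] = KH · pCO2 = 10^(−1.56) × 664×10^-6 = 1.829×10^-5 mol/kg
α₀ = 1/(1 + K1/[H⁺] + K1K2/[H⁺]²) = 1/(1 + 10^+2.22 + 10^+1.27) = 0.005389
DIC = [CO2*]/α₀ = 1.829×10^-5 / 0.005389 = 3.39 mmol/kg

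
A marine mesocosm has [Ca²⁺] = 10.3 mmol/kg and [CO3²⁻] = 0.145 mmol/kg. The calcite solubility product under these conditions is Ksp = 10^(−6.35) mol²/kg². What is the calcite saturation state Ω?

Ksp = 10^(−6.35) = 4.467×10^-7
Ω = [Ca²⁺][CO3²⁻]/Ksp = (10.3×10^-3)(0.145×10^-3) / 4.467×10^-7 = 3.34

Ω = 3.34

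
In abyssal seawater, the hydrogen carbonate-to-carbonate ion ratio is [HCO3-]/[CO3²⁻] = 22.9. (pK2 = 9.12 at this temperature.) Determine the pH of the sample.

From K2 = [H⁺][CO3²⁻]/[HCO3-]:  pH = pK2 − log₁₀([HCO3-]/[CO3²⁻])
log₁₀(22.9) = +1.360
pH = 9.12 − (+1.360) = 7.76

pH = 7.76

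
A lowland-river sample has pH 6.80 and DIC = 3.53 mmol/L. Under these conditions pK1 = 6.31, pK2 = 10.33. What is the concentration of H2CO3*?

[CO2*] = 0.863 mmol/L

α₀ = 1 / (1 + K1/[H⁺] + K1K2/[H⁺]²) = 1 / (1 + 10^+0.49 + 10^-3.04)
   = 1 / (1 + 3.0903 + 0.00091201) = 1/4.0912 = 0.2444
[CO2*] = α₀ × DIC = 0.2444 × 3.53 = 0.863 mmol/L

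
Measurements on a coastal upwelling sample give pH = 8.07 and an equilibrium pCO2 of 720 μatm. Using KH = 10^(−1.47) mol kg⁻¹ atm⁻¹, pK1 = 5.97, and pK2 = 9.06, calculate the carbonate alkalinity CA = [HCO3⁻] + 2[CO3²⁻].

CA = 3.70 mmol/kg

[CO2*] = KH · pCO2 = 10^(−1.47) × 720×10^-6 = 2.440×10^-5 mol/kg
α₀ = 1/(1 + K1/[H⁺] + K1K2/[H⁺]²) = 1/(1 + 10^+2.10 + 10^+1.11) = 0.007154
DIC = [CO2*]/α₀ = 2.440×10^-5 / 0.007154 = 3.410 mmol/kg
CA = (α₁ + 2α₂)·DIC = (0.9007 + 2×0.09217) × 3.410 = 3.70 mmol/kg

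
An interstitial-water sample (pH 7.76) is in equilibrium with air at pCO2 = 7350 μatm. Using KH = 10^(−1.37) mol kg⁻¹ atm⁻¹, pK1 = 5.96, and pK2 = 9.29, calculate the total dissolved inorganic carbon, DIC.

DIC = 20.7 mmol/kg

[CO2*] = KH · pCO2 = 10^(−1.37) × 7350×10^-6 = 3.135×10^-4 mol/kg
α₀ = 1/(1 + K1/[H⁺] + K1K2/[H⁺]²) = 1/(1 + 10^+1.80 + 10^+0.27) = 0.01516
DIC = [CO2*]/α₀ = 3.135×10^-4 / 0.01516 = 20.7 mmol/kg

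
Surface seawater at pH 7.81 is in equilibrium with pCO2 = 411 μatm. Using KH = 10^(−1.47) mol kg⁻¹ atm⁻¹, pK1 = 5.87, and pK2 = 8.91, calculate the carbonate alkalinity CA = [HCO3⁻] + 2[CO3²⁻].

CA = 1.41 mmol/kg

[CO2*] = KH · pCO2 = 10^(−1.47) × 411×10^-6 = 1.393×10^-5 mol/kg
α₀ = 1/(1 + K1/[H⁺] + K1K2/[H⁺]²) = 1/(1 + 10^+1.94 + 10^+0.84) = 0.01052
DIC = [CO2*]/α₀ = 1.393×10^-5 / 0.01052 = 1.323 mmol/kg
CA = (α₁ + 2α₂)·DIC = (0.9167 + 2×0.07281) × 1.323 = 1.41 mmol/kg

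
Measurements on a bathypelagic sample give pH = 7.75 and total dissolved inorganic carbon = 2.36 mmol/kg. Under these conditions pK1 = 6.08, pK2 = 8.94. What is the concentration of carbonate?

α₂ = 1 / (1 + [H⁺]/K2 + [H⁺]²/(K1K2)) = 1 / (1 + 10^+1.19 + 10^-0.48)
   = 1 / (1 + 15.488 + 0.33113) = 1/16.819 = 0.05946
[CO3²⁻] = α₂ × DIC = 0.05946 × 2.36 = 0.140 mmol/kg

[CO3²⁻] = 0.140 mmol/kg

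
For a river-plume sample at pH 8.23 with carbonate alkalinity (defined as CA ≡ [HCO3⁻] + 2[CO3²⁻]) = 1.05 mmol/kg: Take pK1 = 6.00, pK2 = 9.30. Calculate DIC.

DIC = 0.979 mmol/kg

CA = [HCO3⁻] + 2[CO3²⁻] = (α₁ + 2α₂)·DIC
At pH 8.23: [H⁺]/K1 = 10^-2.23 = 0.0058884, K2/[H⁺] = 10^-1.07 = 0.085114
α₁ = 1/(1 + 0.0058884 + 0.085114) = 1/1.0910 = 0.9166; α₂ = α₁·K2/[H⁺] = 0.07801
α₁ + 2α₂ = 1.0726
DIC = CA / (α₁ + 2α₂) = 1.05 / 1.0726 = 0.979 mmol/kg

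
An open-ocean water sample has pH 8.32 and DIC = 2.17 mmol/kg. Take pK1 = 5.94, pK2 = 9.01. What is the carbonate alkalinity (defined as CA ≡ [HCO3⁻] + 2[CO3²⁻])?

CA = [HCO3⁻] + 2[CO3²⁻] = (α₁ + 2α₂)·DIC
At pH 8.32: [H⁺]/K1 = 10^-2.38 = 0.0041687, K2/[H⁺] = 10^-0.69 = 0.20417
α₁ = 1/(1 + 0.0041687 + 0.20417) = 1/1.2083 = 0.8276; α₂ = α₁·K2/[H⁺] = 0.1690
α₁ + 2α₂ = 1.1655
CA = 1.1655 × 2.17 = 2.53 mmol/kg

CA = 2.53 mmol/kg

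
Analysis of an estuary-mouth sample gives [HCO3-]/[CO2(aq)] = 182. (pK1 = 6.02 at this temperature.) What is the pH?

pH = 8.28

From K1 = [H⁺][HCO3-]/[CO2(aq)]:  pH = pK1 + log₁₀([HCO3-]/[CO2(aq)])
log₁₀(182) = +2.260
pH = 6.02 + (+2.260) = 8.28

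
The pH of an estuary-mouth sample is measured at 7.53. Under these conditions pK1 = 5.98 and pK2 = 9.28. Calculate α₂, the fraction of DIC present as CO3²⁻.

α₂ = 0.0170

α₂ = 1 / (1 + [H⁺]/K2 + [H⁺]²/(K1K2)) = 1 / (1 + 10^+1.75 + 10^+0.20)
   = 1 / (1 + 56.234 + 1.5849) = 1/58.819 = 0.01700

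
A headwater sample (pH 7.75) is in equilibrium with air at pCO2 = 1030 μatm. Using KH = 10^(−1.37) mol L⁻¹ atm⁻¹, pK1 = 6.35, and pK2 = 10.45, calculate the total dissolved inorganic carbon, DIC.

DIC = 1.15 mmol/L

[CO2*] = KH · pCO2 = 10^(−1.37) × 1030×10^-6 = 4.394×10^-5 mol/L
α₀ = 1/(1 + K1/[H⁺] + K1K2/[H⁺]²) = 1/(1 + 10^+1.40 + 10^-1.30) = 0.03821
DIC = [CO2*]/α₀ = 4.394×10^-5 / 0.03821 = 1.15 mmol/L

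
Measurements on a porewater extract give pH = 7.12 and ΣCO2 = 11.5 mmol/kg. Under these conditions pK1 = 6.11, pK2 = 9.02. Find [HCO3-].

[HCO3⁻] = 10.4 mmol/kg

α₁ = 1 / (1 + [H⁺]/K1 + K2/[H⁺]) = 1 / (1 + 10^-1.01 + 10^-1.90)
   = 1 / (1 + 0.097724 + 0.012589) = 1/1.1103 = 0.9006
[HCO3⁻] = α₁ × DIC = 0.9006 × 11.5 = 10.4 mmol/kg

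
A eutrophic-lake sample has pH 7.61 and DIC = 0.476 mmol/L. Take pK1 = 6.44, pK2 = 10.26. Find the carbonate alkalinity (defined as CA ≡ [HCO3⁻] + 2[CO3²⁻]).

CA = [HCO3⁻] + 2[CO3²⁻] = (α₁ + 2α₂)·DIC
At pH 7.61: [H⁺]/K1 = 10^-1.17 = 0.067608, K2/[H⁺] = 10^-2.65 = 0.0022387
α₁ = 1/(1 + 0.067608 + 0.0022387) = 1/1.0698 = 0.9347; α₂ = α₁·K2/[H⁺] = 0.002093
α₁ + 2α₂ = 0.9389
CA = 0.9389 × 0.476 = 0.447 mmol/L

CA = 0.447 mmol/L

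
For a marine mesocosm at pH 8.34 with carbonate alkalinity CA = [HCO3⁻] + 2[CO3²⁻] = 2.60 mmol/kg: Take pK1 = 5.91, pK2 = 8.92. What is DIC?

CA = [HCO3⁻] + 2[CO3²⁻] = (α₁ + 2α₂)·DIC
At pH 8.34: [H⁺]/K1 = 10^-2.43 = 0.0037154, K2/[H⁺] = 10^-0.58 = 0.26303
α₁ = 1/(1 + 0.0037154 + 0.26303) = 1/1.2667 = 0.7894; α₂ = α₁·K2/[H⁺] = 0.2076
α₁ + 2α₂ = 1.2047
DIC = CA / (α₁ + 2α₂) = 2.60 / 1.2047 = 2.16 mmol/kg

DIC = 2.16 mmol/kg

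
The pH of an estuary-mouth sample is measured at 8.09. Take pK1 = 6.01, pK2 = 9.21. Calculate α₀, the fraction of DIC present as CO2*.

α₀ = 1 / (1 + K1/[H⁺] + K1K2/[H⁺]²) = 1 / (1 + 10^+2.08 + 10^+0.96)
   = 1 / (1 + 120.23 + 9.1201) = 1/130.35 = 0.007672

α₀ = 0.00767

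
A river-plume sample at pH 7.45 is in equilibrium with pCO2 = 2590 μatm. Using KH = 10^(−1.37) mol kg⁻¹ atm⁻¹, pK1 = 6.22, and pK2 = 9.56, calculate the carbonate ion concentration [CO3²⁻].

[CO2*] = KH · pCO2 = 10^(−1.37) × 2590×10^-6 = 1.105×10^-4 mol/kg
α₀ = 1/(1 + K1/[H⁺] + K1K2/[H⁺]²) = 1/(1 + 10^+1.23 + 10^-0.88) = 0.05521
DIC = [CO2*]/α₀ = 1.105×10^-4 / 0.05521 = 2.001 mmol/kg
[CO3²⁻] = α₂·DIC; α₂ = 0.007277, so [CO3²⁻] = 0.007277 × 2.001 = 0.0146 mmol/kg = 14.6 μmol/kg

[CO3²⁻] = 14.6 μmol/kg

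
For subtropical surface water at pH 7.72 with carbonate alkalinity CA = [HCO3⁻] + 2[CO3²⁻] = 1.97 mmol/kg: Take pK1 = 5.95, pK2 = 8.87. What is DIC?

DIC = 1.88 mmol/kg

CA = [HCO3⁻] + 2[CO3²⁻] = (α₁ + 2α₂)·DIC
At pH 7.72: [H⁺]/K1 = 10^-1.77 = 0.016982, K2/[H⁺] = 10^-1.15 = 0.070795
α₁ = 1/(1 + 0.016982 + 0.070795) = 1/1.0878 = 0.9193; α₂ = α₁·K2/[H⁺] = 0.06508
α₁ + 2α₂ = 1.0495
DIC = CA / (α₁ + 2α₂) = 1.97 / 1.0495 = 1.88 mmol/kg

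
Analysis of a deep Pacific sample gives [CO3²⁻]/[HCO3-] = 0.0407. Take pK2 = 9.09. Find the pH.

From K2 = [H⁺][CO3²⁻]/[HCO3-]:  pH = pK2 + log₁₀([CO3²⁻]/[HCO3-])
log₁₀(0.0407) = -1.390
pH = 9.09 + (-1.390) = 7.70

pH = 7.70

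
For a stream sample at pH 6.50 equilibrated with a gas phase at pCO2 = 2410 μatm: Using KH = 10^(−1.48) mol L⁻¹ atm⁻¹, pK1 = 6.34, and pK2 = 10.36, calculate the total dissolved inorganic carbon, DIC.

DIC = 0.195 mmol/L

[CO2*] = KH · pCO2 = 10^(−1.48) × 2410×10^-6 = 7.980×10^-5 mol/L
α₀ = 1/(1 + K1/[H⁺] + K1K2/[H⁺]²) = 1/(1 + 10^+0.16 + 10^-3.70) = 0.4089
DIC = [CO2*]/α₀ = 7.980×10^-5 / 0.4089 = 0.195 mmol/L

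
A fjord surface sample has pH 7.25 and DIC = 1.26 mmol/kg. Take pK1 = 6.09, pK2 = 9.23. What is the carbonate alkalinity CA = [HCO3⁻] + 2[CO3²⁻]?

CA = 1.19 mmol/kg

CA = [HCO3⁻] + 2[CO3²⁻] = (α₁ + 2α₂)·DIC
At pH 7.25: [H⁺]/K1 = 10^-1.16 = 0.069183, K2/[H⁺] = 10^-1.98 = 0.010471
α₁ = 1/(1 + 0.069183 + 0.010471) = 1/1.0797 = 0.9262; α₂ = α₁·K2/[H⁺] = 0.009699
α₁ + 2α₂ = 0.9456
CA = 0.9456 × 1.26 = 1.19 mmol/kg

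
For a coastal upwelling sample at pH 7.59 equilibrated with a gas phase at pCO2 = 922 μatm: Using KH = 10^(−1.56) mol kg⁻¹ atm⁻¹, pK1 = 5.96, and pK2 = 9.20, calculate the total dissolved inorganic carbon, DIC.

[CO2*] = KH · pCO2 = 10^(−1.56) × 922×10^-6 = 2.539×10^-5 mol/kg
α₀ = 1/(1 + K1/[H⁺] + K1K2/[H⁺]²) = 1/(1 + 10^+1.63 + 10^+0.02) = 0.02237
DIC = [CO2*]/α₀ = 2.539×10^-5 / 0.02237 = 1.14 mmol/kg

DIC = 1.14 mmol/kg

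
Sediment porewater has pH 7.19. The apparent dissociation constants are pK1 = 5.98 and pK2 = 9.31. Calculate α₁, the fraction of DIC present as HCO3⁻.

α₁ = 1 / (1 + [H⁺]/K1 + K2/[H⁺]) = 1 / (1 + 10^-1.21 + 10^-2.12)
   = 1 / (1 + 0.061660 + 0.0075858) = 1/1.0692 = 0.9352

α₁ = 0.935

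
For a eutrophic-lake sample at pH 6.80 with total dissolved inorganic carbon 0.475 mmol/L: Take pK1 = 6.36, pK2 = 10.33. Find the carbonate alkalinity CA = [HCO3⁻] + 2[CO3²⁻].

CA = [HCO3⁻] + 2[CO3²⁻] = (α₁ + 2α₂)·DIC
At pH 6.80: [H⁺]/K1 = 10^-0.44 = 0.36308, K2/[H⁺] = 10^-3.53 = 0.00029512
α₁ = 1/(1 + 0.36308 + 0.00029512) = 1/1.3634 = 0.7335; α₂ = α₁·K2/[H⁺] = 0.0002165
α₁ + 2α₂ = 0.7339
CA = 0.7339 × 0.475 = 0.349 mmol/L

CA = 0.349 mmol/L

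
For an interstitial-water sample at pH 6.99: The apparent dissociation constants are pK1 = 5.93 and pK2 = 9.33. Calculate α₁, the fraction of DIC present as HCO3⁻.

α₁ = 0.916

α₁ = 1 / (1 + [H⁺]/K1 + K2/[H⁺]) = 1 / (1 + 10^-1.06 + 10^-2.34)
   = 1 / (1 + 0.087096 + 0.0045709) = 1/1.0917 = 0.9160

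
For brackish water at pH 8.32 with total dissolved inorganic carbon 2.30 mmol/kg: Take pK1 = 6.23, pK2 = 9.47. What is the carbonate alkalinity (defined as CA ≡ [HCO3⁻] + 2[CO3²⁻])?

CA = [HCO3⁻] + 2[CO3²⁻] = (α₁ + 2α₂)·DIC
At pH 8.32: [H⁺]/K1 = 10^-2.09 = 0.0081283, K2/[H⁺] = 10^-1.15 = 0.070795
α₁ = 1/(1 + 0.0081283 + 0.070795) = 1/1.0789 = 0.9269; α₂ = α₁·K2/[H⁺] = 0.06562
α₁ + 2α₂ = 1.0581
CA = 1.0581 × 2.30 = 2.43 mmol/kg

CA = 2.43 mmol/kg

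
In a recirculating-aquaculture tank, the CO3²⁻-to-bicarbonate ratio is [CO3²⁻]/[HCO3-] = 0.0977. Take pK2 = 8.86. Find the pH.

pH = 7.85

From K2 = [H⁺][CO3²⁻]/[HCO3-]:  pH = pK2 + log₁₀([CO3²⁻]/[HCO3-])
log₁₀(0.0977) = -1.010
pH = 8.86 + (-1.010) = 7.85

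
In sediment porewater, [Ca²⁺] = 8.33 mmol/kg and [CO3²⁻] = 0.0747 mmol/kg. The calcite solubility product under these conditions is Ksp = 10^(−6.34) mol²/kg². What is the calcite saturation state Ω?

Ω = 1.36

Ksp = 10^(−6.34) = 4.571×10^-7
Ω = [Ca²⁺][CO3²⁻]/Ksp = (8.33×10^-3)(0.0747×10^-3) / 4.571×10^-7 = 1.36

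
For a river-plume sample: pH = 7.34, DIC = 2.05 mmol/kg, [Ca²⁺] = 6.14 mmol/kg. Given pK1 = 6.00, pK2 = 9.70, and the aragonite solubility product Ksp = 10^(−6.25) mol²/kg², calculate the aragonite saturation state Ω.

Ω = 0.0930

α₂ = 1 / (1 + [H⁺]/K2 + [H⁺]²/(K1K2)) = 1 / (1 + 10^+2.36 + 10^+1.02)
   = 1 / (1 + 229.09 + 10.471) = 1/240.56 = 0.004157
[CO3²⁻] = α₂ × DIC = 0.004157 × 2.05 = 0.008522 mmol/kg = 8.522 μmol/kg
Ksp = 10^(−6.25) = 5.623×10^-7
Ω = [Ca²⁺][CO3²⁻]/Ksp = (6.14×10^-3)(8.522×10^-6) / 5.623×10^-7 = 0.0930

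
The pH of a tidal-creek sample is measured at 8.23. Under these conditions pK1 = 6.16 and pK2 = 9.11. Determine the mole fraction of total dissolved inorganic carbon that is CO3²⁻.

α₂ = 0.116

α₂ = 1 / (1 + [H⁺]/K2 + [H⁺]²/(K1K2)) = 1 / (1 + 10^+0.88 + 10^-1.19)
   = 1 / (1 + 7.5858 + 0.064565) = 1/8.6503 = 0.1156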